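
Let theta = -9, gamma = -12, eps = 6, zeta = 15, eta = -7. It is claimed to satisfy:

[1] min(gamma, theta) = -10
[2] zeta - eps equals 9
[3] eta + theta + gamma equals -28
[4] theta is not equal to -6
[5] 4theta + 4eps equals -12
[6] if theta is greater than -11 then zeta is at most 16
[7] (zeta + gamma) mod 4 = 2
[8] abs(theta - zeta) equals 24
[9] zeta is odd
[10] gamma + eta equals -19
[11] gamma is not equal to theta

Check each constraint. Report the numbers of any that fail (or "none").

Constraints 1 and 7 are violated.

[1] min(-12, -9) = -12, not -10 — violated.
[2] zeta - eps = 15 - 6 = 9 — OK.
[3] eta + theta + gamma = -7 + (-9) + (-12) = -28 — OK.
[4] theta = -9, and -9 ≠ -6 — OK.
[5] 4theta + 4eps = 4(-9) + 4(6) = -12 — OK.
[6] theta = -9 > -11, so we need zeta ≤ 16; zeta = 15 ≤ 16 — OK.
[7] zeta + gamma = 3; 3 mod 4 = 3, not 2 — violated.
[8] abs(-9 - 15) = 24 — OK.
[9] zeta = 15 is odd — OK.
[10] gamma + eta = -12 + (-7) = -19 — OK.
[11] gamma = -12, theta = -9; distinct — OK.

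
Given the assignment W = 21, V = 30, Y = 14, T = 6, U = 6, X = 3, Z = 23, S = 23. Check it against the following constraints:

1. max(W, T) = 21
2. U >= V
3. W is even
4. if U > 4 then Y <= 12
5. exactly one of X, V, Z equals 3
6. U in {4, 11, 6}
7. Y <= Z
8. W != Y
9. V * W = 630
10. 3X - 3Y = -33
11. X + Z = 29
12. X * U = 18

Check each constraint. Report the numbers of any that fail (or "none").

Constraints 2, 3, 4, 11 do not hold.

1. max(21, 6) = 21  ✓
2. U = 6, V = 30; 6 < 30 (want ≥)  ✗
3. W = 21 is odd  ✗
4. U = 6 > 4, so we need Y ≤ 12; but Y = 14 > 12  ✗
5. X=3, V=30, Z=23; 1 of them equals 3  ✓
6. U = 6 is in {4, 11, 6}  ✓
7. Y = 14, Z = 23; 14 ≤ 23  ✓
8. W = 21, Y = 14; distinct  ✓
9. V * W = 30 * 21 = 630  ✓
10. 3X - 3Y = 3(3) - 3(14) = -33  ✓
11. X + Z = 3 + 23 = 26, not 29  ✗
12. X * U = 3 * 6 = 18  ✓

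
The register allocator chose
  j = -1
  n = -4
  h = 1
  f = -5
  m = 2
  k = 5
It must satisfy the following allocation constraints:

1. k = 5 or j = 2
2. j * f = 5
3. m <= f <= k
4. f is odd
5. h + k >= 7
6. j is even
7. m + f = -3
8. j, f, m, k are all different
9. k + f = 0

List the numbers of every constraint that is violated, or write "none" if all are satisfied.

1. k = 5 = 5 (first disjunct)  ✔
2. j * f = -1 * (-5) = 5  ✔
3. values 2, -5, 5; m = 2 is not <= f = -5  ✘
4. f = -5 is odd  ✔
5. h + k = 1 + 5 = 6; 6 < 7, bound 7 not met  ✘
6. j = -1 is odd  ✘
7. m + f = 2 + (-5) = -3  ✔
8. values -1, -5, 2, 5 are pairwise distinct  ✔
9. k + f = 5 + (-5) = 0  ✔

No — constraints 3, 5, and 6 are not satisfied.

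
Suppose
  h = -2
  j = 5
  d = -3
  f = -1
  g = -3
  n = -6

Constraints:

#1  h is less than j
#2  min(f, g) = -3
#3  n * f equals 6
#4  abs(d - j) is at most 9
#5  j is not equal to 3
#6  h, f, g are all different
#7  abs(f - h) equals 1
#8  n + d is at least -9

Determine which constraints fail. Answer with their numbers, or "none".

No violations.

#1 h = -2, j = 5; -2 < 5  ✔
#2 min(-1, -3) = -3  ✔
#3 n * f = -6 * (-1) = 6  ✔
#4 abs(-3 - 5) = 8; 8 ≤ 9  ✔
#5 j = 5, and 5 ≠ 3  ✔
#6 values -2, -1, -3 are pairwise distinct  ✔
#7 abs(-1 - (-2)) = 1  ✔
#8 n + d = -6 + (-3) = -9; -9 ≥ -9  ✔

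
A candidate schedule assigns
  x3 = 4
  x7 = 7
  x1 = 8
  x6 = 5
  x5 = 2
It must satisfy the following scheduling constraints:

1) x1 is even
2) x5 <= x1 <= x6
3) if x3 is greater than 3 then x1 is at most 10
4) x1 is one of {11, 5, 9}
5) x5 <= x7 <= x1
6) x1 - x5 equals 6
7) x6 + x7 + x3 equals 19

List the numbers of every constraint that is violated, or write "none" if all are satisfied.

1) x1 = 8 is even  yes
2) values 2, 8, 5; x1 = 8 is not <= x6 = 5  no
3) x3 = 4 > 3, so we need x1 ≤ 10; x1 = 8 ≤ 10  yes
4) x1 = 8 is not in {11, 5, 9}  no
5) values 2 <= 7 <= 8  yes
6) x1 - x5 = 8 - 2 = 6  yes
7) x6 + x7 + x3 = 5 + 7 + 4 = 16, not 19  no

The assignment fails constraints 2, 4, and 7.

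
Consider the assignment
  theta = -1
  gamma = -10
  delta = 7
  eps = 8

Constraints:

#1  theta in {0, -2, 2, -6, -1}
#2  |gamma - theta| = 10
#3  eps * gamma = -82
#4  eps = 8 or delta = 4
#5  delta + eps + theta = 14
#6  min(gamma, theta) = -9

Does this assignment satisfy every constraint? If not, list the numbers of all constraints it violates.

No — constraints 2, 3, 6 are not satisfied.

#1 theta = -1 is in {0, -2, 2, -6, -1}  holds
#2 |-10 - (-1)| = 9, not 10  fails
#3 eps * gamma = 8 * (-10) = -80, not -82  fails
#4 eps = 8 = 8 (first disjunct)  holds
#5 delta + eps + theta = 7 + 8 + (-1) = 14  holds
#6 min(-10, -1) = -10, not -9  fails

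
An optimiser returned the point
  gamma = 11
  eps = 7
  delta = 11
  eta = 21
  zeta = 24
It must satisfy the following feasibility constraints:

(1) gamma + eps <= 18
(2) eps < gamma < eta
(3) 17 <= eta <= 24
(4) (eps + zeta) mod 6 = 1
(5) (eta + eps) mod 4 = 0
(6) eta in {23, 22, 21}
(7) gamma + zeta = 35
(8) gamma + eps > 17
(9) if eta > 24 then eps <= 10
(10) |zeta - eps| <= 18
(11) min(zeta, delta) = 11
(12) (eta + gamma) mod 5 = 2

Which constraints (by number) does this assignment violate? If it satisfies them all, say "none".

The assignment satisfies every constraint.

(1) gamma + eps = 11 + 7 = 18; 18 ≤ 18  ✓
(2) values 7 < 11 < 21  ✓
(3) eta = 21 lies in [17, 24]  ✓
(4) eps + zeta = 31; 31 mod 6 = 1  ✓
(5) eta + eps = 28; 28 mod 4 = 0  ✓
(6) eta = 21 is in {23, 22, 21}  ✓
(7) gamma + zeta = 11 + 24 = 35  ✓
(8) gamma + eps = 11 + 7 = 18; 18 > 17  ✓
(9) eta = 21, not > 24; antecedent false, conditional vacuously true  ✓
(10) |24 - 7| = 17; 17 ≤ 18  ✓
(11) min(24, 11) = 11  ✓
(12) eta + gamma = 32; 32 mod 5 = 2  ✓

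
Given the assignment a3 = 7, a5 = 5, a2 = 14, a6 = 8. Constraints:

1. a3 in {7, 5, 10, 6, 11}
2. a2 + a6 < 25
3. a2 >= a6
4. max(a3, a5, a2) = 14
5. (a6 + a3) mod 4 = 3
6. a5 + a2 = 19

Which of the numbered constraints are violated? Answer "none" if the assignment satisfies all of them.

1. a3 = 7 is in {7, 5, 10, 6, 11}  ✔
2. a2 + a6 = 14 + 8 = 22; 22 < 25  ✔
3. a2 = 14, a6 = 8; 14 ≥ 8  ✔
4. max(7, 5, 14) = 14  ✔
5. a6 + a3 = 15; 15 mod 4 = 3  ✔
6. a5 + a2 = 5 + 14 = 19  ✔

All constraints are satisfied.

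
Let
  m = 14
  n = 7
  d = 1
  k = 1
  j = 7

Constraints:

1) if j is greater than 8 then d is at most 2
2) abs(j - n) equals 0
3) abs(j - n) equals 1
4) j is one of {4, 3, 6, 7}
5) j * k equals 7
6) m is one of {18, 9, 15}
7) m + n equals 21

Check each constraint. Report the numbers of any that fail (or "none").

1) j = 7, not > 8; antecedent false, conditional vacuously true — holds.
2) abs(7 - 7) = 0 — holds.
3) abs(7 - 7) = 0, not 1 — does not hold.
4) j = 7 is in {4, 3, 6, 7} — holds.
5) j * k = 7 * 1 = 7 — holds.
6) m = 14 is not in {18, 9, 15} — does not hold.
7) m + n = 14 + 7 = 21 — holds.

Constraints 3, 6 are violated.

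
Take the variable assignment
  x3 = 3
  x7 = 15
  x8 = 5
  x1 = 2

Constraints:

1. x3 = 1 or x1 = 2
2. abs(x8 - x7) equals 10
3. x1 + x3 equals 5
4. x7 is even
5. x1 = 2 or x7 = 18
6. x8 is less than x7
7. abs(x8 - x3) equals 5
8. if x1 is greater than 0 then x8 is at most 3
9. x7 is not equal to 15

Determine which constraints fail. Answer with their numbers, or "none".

1. x3 = 3 ≠ 1, but x1 = 2 = 2 (second disjunct)  yes
2. abs(5 - 15) = 10  yes
3. x1 + x3 = 2 + 3 = 5  yes
4. x7 = 15 is odd  no
5. x1 = 2 = 2 (first disjunct)  yes
6. x8 = 5, x7 = 15; 5 < 15  yes
7. abs(5 - 3) = 2, not 5  no
8. x1 = 2 > 0, so we need x8 ≤ 3; but x8 = 5 > 3  no
9. x7 = 15, but 15 is required to differ  no

Violated: 4, 7, 8, and 9.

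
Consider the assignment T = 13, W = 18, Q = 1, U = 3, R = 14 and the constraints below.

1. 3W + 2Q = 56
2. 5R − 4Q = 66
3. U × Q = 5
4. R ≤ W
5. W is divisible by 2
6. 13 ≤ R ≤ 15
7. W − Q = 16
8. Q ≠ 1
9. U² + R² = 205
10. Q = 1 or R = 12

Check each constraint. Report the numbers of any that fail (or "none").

No — constraints 3, 7, 8 are not satisfied.

1. 3W + 2Q = 3(18) + 2(1) = 56 — OK.
2. 5R − 4Q = 5(14) − 4(1) = 66 — OK.
3. U × Q = 3 × 1 = 3, not 5 — violated.
4. R = 14, W = 18; 14 ≤ 18 — OK.
5. 18 / 2 = 9, so 2 divides 18 — OK.
6. R = 14 lies in [13, 15] — OK.
7. W − Q = 18 − 1 = 17, not 16 — violated.
8. Q = 1, but 1 is required to differ — violated.
9. U² + R² = 3² + 14² = 9 + 196 = 205 — OK.
10. Q = 1 = 1 (first disjunct) — OK.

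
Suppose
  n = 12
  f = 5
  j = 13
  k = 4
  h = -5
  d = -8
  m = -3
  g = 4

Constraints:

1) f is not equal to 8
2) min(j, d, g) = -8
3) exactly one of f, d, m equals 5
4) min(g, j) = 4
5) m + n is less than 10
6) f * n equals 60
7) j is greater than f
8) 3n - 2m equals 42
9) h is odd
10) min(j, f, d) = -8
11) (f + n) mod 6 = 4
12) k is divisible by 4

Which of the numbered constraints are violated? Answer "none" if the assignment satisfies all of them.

Violated: 11.

1) f = 5, and 5 ≠ 8 — holds.
2) min(13, -8, 4) = -8 — holds.
3) f=5, d=-8, m=-3; 1 of them equals 5 — holds.
4) min(4, 13) = 4 — holds.
5) m + n = -3 + 12 = 9; 9 < 10 — holds.
6) f * n = 5 * 12 = 60 — holds.
7) j = 13, f = 5; 13 > 5 — holds.
8) 3n - 2m = 3(12) - 2(-3) = 42 — holds.
9) h = -5 is odd — holds.
10) min(13, 5, -8) = -8 — holds.
11) f + n = 17; 17 mod 6 = 5, not 4 — fails.
12) 4 / 4 = 1, so 4 divides 4 — holds.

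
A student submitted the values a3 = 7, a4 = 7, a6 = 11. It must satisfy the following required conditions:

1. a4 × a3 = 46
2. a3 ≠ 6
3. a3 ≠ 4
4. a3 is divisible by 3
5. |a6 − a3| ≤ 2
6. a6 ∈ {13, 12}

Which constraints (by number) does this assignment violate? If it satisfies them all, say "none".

1. a4 × a3 = 7 × 7 = 49, not 46  FAIL
2. a3 = 7, and 7 ≠ 6  OK
3. a3 = 7, and 7 ≠ 4  OK
4. 7 = 3×2 + 1, so 3 does not divide 7  FAIL
5. |11 − 7| = 4; 4 > 2, exceeds bound 2  FAIL
6. a6 = 11 is not in {13, 12}  FAIL

No — constraints 1, 4, 5, 6 are not satisfied.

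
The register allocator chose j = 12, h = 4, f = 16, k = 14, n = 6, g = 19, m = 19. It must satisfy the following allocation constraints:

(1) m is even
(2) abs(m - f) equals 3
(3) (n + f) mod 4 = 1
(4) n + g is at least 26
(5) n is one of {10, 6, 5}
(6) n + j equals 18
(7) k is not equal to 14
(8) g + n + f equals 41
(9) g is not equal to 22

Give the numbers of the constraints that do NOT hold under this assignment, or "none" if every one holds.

The assignment fails constraints 1, 3, 4, and 7.

(1) m = 19 is odd — does not hold.
(2) abs(19 - 16) = 3 — holds.
(3) n + f = 22; 22 mod 4 = 2, not 1 — does not hold.
(4) n + g = 6 + 19 = 25; 25 < 26, bound 26 not met — does not hold.
(5) n = 6 is in {10, 6, 5} — holds.
(6) n + j = 6 + 12 = 18 — holds.
(7) k = 14, but 14 is required to differ — does not hold.
(8) g + n + f = 19 + 6 + 16 = 41 — holds.
(9) g = 19, and 19 ≠ 22 — holds.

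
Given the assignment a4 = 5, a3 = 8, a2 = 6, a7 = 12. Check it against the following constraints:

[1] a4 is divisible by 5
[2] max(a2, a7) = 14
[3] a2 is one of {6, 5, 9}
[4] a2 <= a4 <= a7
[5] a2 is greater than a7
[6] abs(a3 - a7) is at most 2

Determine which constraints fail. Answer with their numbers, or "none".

Violated: 2, 4, 5, and 6.

[1] 5 / 5 = 1, so 5 divides 5  OK
[2] max(6, 12) = 12, not 14  FAIL
[3] a2 = 6 is in {6, 5, 9}  OK
[4] values 6, 5, 12; a2 = 6 is not <= a4 = 5  FAIL
[5] a2 = 6, a7 = 12; 6 ≤ 12 (want >)  FAIL
[6] abs(8 - 12) = 4; 4 > 2, exceeds bound 2  FAIL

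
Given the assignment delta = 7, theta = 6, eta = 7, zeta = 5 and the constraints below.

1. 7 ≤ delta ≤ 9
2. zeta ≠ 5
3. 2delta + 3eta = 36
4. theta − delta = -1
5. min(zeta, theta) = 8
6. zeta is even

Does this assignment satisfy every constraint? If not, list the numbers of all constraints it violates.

1. delta = 7 lies in [7, 9]  OK
2. zeta = 5, but 5 is required to differ  FAIL
3. 2delta + 3eta = 2(7) + 3(7) = 35, not 36  FAIL
4. theta − delta = 6 − 7 = -1  OK
5. min(5, 6) = 5, not 8  FAIL
6. zeta = 5 is odd  FAIL

Constraints 2, 3, 5, 6 do not hold.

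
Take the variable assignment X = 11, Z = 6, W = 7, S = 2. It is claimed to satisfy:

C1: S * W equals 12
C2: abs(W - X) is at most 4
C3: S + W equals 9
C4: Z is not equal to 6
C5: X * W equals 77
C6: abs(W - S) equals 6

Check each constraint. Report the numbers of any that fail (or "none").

Constraints 1, 4, and 6 are violated.

C1: S * W = 2 * 7 = 14, not 12 — fails.
C2: abs(7 - 11) = 4; 4 ≤ 4 — holds.
C3: S + W = 2 + 7 = 9 — holds.
C4: Z = 6, but 6 is required to differ — fails.
C5: X * W = 11 * 7 = 77 — holds.
C6: abs(7 - 2) = 5, not 6 — fails.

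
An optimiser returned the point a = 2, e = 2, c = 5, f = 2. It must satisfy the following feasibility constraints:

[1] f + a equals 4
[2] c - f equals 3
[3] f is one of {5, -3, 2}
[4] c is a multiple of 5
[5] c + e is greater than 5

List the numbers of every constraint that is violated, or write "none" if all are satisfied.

[1] f + a = 2 + 2 = 4 — holds.
[2] c - f = 5 - 2 = 3 — holds.
[3] f = 2 is in {5, -3, 2} — holds.
[4] 5 / 5 = 1, so 5 divides 5 — holds.
[5] c + e = 5 + 2 = 7; 7 > 5 — holds.

The assignment satisfies every constraint.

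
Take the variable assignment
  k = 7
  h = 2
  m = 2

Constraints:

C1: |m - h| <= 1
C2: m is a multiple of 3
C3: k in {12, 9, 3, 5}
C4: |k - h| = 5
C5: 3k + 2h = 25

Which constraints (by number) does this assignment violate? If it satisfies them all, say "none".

Constraints 2 and 3 do not hold.

C1: |2 - 2| = 0; 0 ≤ 1 — satisfied.
C2: 2 = 3*0 + 2, so 3 does not divide 2 — violated.
C3: k = 7 is not in {12, 9, 3, 5} — violated.
C4: |7 - 2| = 5 — satisfied.
C5: 3k + 2h = 3(7) + 2(2) = 25 — satisfied.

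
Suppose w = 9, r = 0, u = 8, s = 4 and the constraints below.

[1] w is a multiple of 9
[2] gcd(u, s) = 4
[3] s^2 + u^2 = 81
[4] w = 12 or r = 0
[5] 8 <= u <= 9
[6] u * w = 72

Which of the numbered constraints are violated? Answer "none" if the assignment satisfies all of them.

Constraint 3 is violated.

[1] 9 / 9 = 1, so 9 divides 9  ✔
[2] gcd(8, 4) = 4  ✔
[3] s^2 + u^2 = 4^2 + 8^2 = 16 + 64 = 80, not 81  ✘
[4] w = 9 ≠ 12, but r = 0 = 0 (second disjunct)  ✔
[5] u = 8 lies in [8, 9]  ✔
[6] u * w = 8 * 9 = 72  ✔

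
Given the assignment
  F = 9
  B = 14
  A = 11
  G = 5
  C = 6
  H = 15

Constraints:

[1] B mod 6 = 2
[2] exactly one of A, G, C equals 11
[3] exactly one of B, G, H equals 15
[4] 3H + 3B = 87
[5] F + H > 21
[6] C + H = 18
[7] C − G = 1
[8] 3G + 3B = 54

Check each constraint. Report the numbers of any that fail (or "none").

No — constraints 6, 8 are not satisfied.

[1] 14 mod 6 = 2  holds
[2] A=11, G=5, C=6; 1 of them equals 11  holds
[3] B=14, G=5, H=15; 1 of them equals 15  holds
[4] 3H + 3B = 3(15) + 3(14) = 87  holds
[5] F + H = 9 + 15 = 24; 24 > 21  holds
[6] C + H = 6 + 15 = 21, not 18  fails
[7] C − G = 6 − 5 = 1  holds
[8] 3G + 3B = 3(5) + 3(14) = 57, not 54  fails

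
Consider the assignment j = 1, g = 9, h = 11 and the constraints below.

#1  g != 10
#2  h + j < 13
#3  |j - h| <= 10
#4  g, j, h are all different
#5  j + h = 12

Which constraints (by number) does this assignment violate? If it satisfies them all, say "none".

No violations.

#1 g = 9, and 9 ≠ 10 — holds.
#2 h + j = 11 + 1 = 12; 12 < 13 — holds.
#3 |1 - 11| = 10; 10 ≤ 10 — holds.
#4 values 9, 1, 11 are pairwise distinct — holds.
#5 j + h = 1 + 11 = 12 — holds.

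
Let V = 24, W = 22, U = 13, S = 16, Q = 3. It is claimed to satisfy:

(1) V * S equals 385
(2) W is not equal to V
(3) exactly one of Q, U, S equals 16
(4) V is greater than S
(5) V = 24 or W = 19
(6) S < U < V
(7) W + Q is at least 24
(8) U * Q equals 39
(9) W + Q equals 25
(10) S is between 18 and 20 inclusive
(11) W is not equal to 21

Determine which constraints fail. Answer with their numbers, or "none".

(1) V * S = 24 * 16 = 384, not 385 — fails.
(2) W = 22, V = 24; distinct — holds.
(3) Q=3, U=13, S=16; 1 of them equals 16 — holds.
(4) V = 24, S = 16; 24 > 16 — holds.
(5) V = 24 = 24 (first disjunct) — holds.
(6) values 16, 13, 24; S = 16 is not < U = 13 — fails.
(7) W + Q = 22 + 3 = 25; 25 ≥ 24 — holds.
(8) U * Q = 13 * 3 = 39 — holds.
(9) W + Q = 22 + 3 = 25 — holds.
(10) S = 16 is outside [18, 20] — fails.
(11) W = 22, and 22 ≠ 21 — holds.

Constraints 1, 6, and 10 are violated.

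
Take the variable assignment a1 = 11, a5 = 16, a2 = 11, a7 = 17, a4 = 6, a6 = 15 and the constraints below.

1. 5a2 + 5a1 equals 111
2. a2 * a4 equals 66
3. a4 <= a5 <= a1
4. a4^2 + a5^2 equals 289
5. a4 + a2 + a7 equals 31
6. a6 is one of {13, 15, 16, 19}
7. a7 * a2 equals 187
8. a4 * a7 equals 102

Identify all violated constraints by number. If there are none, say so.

Violated: 1, 3, 4, 5.

1. 5a2 + 5a1 = 5(11) + 5(11) = 110, not 111  fails
2. a2 * a4 = 11 * 6 = 66  holds
3. values 6, 16, 11; a5 = 16 is not <= a1 = 11  fails
4. a4^2 + a5^2 = 6^2 + 16^2 = 36 + 256 = 292, not 289  fails
5. a4 + a2 + a7 = 6 + 11 + 17 = 34, not 31  fails
6. a6 = 15 is in {13, 15, 16, 19}  holds
7. a7 * a2 = 17 * 11 = 187  holds
8. a4 * a7 = 6 * 17 = 102  holds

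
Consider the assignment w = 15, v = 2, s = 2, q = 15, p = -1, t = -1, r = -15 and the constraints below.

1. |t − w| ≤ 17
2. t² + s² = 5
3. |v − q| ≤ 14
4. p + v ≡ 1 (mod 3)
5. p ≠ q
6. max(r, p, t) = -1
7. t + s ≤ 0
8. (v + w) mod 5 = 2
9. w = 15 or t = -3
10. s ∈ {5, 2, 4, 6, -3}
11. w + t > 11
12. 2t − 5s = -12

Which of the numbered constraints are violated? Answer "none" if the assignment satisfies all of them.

1. |-1 − 15| = 16; 16 ≤ 17 — holds.
2. t² + s² = (-1)² + 2² = 1 + 4 = 5 — holds.
3. |2 − 15| = 13; 13 ≤ 14 — holds.
4. p + v = 1; 1 mod 3 = 1 — holds.
5. p = -1, q = 15; distinct — holds.
6. max(-15, -1, -1) = -1 — holds.
7. t + s = -1 + 2 = 1; 1 > 0, bound 0 not met — does not hold.
8. v + w = 17; 17 mod 5 = 2 — holds.
9. w = 15 = 15 (first disjunct) — holds.
10. s = 2 is in {5, 2, 4, 6, -3} — holds.
11. w + t = 15 + (-1) = 14; 14 > 11 — holds.
12. 2t − 5s = 2(-1) − 5(2) = -12 — holds.

Constraint 7 is violated.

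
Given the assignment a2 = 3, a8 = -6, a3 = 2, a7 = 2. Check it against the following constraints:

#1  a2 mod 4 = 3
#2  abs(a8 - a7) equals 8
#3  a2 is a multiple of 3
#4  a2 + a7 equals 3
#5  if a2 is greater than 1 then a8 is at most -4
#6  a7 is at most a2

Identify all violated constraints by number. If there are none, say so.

No — constraint 4 is not satisfied.

#1 3 mod 4 = 3  yes
#2 abs(-6 - 2) = 8  yes
#3 3 / 3 = 1, so 3 divides 3  yes
#4 a2 + a7 = 3 + 2 = 5, not 3  no
#5 a2 = 3 > 1, so we need a8 ≤ -4; a8 = -6 ≤ -4  yes
#6 a7 = 2, a2 = 3; 2 ≤ 3  yes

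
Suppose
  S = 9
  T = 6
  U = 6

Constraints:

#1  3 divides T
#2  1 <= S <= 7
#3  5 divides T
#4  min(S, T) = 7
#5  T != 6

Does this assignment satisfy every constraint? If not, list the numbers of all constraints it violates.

#1 6 / 3 = 2, so 3 divides 6  ✓
#2 S = 9 is outside [1, 7]  ✗
#3 6 = 5*1 + 1, so 5 does not divide 6  ✗
#4 min(9, 6) = 6, not 7  ✗
#5 T = 6, but 6 is required to differ  ✗

No — constraints 2, 3, 4, and 5 are not satisfied.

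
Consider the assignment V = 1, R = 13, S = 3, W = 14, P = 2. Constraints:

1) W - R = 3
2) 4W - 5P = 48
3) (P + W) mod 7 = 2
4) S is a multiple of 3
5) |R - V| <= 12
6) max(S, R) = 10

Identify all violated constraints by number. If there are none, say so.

Constraints 1, 2, and 6 do not hold.

1) W - R = 14 - 13 = 1, not 3 — violated.
2) 4W - 5P = 4(14) - 5(2) = 46, not 48 — violated.
3) P + W = 16; 16 mod 7 = 2 — OK.
4) 3 / 3 = 1, so 3 divides 3 — OK.
5) |13 - 1| = 12; 12 ≤ 12 — OK.
6) max(3, 13) = 13, not 10 — violated.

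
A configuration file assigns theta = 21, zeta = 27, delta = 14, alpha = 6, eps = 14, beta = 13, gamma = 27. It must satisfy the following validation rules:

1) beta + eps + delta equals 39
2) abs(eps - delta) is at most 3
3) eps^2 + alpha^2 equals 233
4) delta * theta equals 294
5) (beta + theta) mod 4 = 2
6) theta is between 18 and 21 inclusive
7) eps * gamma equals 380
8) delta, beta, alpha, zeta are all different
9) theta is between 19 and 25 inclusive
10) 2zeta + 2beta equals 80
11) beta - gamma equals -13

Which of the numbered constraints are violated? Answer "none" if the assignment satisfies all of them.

Violated: 1, 3, 7, and 11.

1) beta + eps + delta = 13 + 14 + 14 = 41, not 39 — fails.
2) abs(14 - 14) = 0; 0 ≤ 3 — holds.
3) eps^2 + alpha^2 = 14^2 + 6^2 = 196 + 36 = 232, not 233 — fails.
4) delta * theta = 14 * 21 = 294 — holds.
5) beta + theta = 34; 34 mod 4 = 2 — holds.
6) theta = 21 lies in [18, 21] — holds.
7) eps * gamma = 14 * 27 = 378, not 380 — fails.
8) values 14, 13, 6, 27 are pairwise distinct — holds.
9) theta = 21 lies in [19, 25] — holds.
10) 2zeta + 2beta = 2(27) + 2(13) = 80 — holds.
11) beta - gamma = 13 - 27 = -14, not -13 — fails.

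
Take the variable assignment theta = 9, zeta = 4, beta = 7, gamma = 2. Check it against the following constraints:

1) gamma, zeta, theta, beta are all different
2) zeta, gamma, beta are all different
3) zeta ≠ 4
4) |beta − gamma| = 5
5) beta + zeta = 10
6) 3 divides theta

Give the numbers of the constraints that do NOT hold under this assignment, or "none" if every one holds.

1) values 2, 4, 9, 7 are pairwise distinct — OK.
2) values 4, 2, 7 are pairwise distinct — OK.
3) zeta = 4, but 4 is required to differ — violated.
4) |7 − 2| = 5 — OK.
5) beta + zeta = 7 + 4 = 11, not 10 — violated.
6) 9 / 3 = 3, so 3 divides 9 — OK.

Constraints 3 and 5 are violated.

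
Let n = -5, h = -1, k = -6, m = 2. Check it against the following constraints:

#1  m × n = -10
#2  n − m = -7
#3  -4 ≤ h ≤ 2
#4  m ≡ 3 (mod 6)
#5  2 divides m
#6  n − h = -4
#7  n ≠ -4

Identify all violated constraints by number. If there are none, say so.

#1 m × n = 2 × (-5) = -10  yes
#2 n − m = -5 − 2 = -7  yes
#3 h = -1 lies in [-4, 2]  yes
#4 2 mod 6 = 2, not 3  no
#5 2 / 2 = 1, so 2 divides 2  yes
#6 n − h = -5 − (-1) = -4  yes
#7 n = -5, and -5 ≠ -4  yes

Constraint 4 is violated.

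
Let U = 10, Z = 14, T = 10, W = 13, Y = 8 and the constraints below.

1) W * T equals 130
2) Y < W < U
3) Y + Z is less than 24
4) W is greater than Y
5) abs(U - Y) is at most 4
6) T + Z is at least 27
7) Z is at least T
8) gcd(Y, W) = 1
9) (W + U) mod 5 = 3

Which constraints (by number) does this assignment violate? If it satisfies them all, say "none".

1) W * T = 13 * 10 = 130 — OK.
2) values 8, 13, 10; W = 13 is not < U = 10 — violated.
3) Y + Z = 8 + 14 = 22; 22 < 24 — OK.
4) W = 13, Y = 8; 13 > 8 — OK.
5) abs(10 - 8) = 2; 2 ≤ 4 — OK.
6) T + Z = 10 + 14 = 24; 24 < 27, bound 27 not met — violated.
7) Z = 14, T = 10; 14 ≥ 10 — OK.
8) gcd(8, 13) = 1 — OK.
9) W + U = 23; 23 mod 5 = 3 — OK.

Constraints 2, 6 do not hold.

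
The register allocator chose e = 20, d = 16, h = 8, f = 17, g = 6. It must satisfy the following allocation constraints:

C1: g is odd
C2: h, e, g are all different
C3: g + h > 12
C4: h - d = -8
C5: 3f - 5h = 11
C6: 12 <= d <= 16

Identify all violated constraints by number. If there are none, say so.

C1: g = 6 is even  no
C2: values 8, 20, 6 are pairwise distinct  yes
C3: g + h = 6 + 8 = 14; 14 > 12  yes
C4: h - d = 8 - 16 = -8  yes
C5: 3f - 5h = 3(17) - 5(8) = 11  yes
C6: d = 16 lies in [12, 16]  yes

No — constraint 1 is not satisfied.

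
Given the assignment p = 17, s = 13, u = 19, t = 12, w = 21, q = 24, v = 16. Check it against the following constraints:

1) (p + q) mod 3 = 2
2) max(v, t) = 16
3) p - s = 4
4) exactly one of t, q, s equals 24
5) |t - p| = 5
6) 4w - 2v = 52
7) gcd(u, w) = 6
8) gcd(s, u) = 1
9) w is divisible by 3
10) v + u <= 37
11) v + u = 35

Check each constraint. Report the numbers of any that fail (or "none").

1) p + q = 41; 41 mod 3 = 2  yes
2) max(16, 12) = 16  yes
3) p - s = 17 - 13 = 4  yes
4) t=12, q=24, s=13; 1 of them equals 24  yes
5) |12 - 17| = 5  yes
6) 4w - 2v = 4(21) - 2(16) = 52  yes
7) gcd(19, 21) = 1, not 6  no
8) gcd(13, 19) = 1  yes
9) 21 / 3 = 7, so 3 divides 21  yes
10) v + u = 16 + 19 = 35; 35 ≤ 37  yes
11) v + u = 16 + 19 = 35  yes

The assignment fails constraint 7.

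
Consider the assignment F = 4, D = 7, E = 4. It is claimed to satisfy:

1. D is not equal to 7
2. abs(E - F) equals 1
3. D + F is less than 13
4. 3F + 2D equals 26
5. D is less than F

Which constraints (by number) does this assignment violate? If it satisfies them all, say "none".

Violated: 1, 2, and 5.

1. D = 7, but 7 is required to differ — does not hold.
2. abs(4 - 4) = 0, not 1 — does not hold.
3. D + F = 7 + 4 = 11; 11 < 13 — holds.
4. 3F + 2D = 3(4) + 2(7) = 26 — holds.
5. D = 7, F = 4; 7 ≥ 4 (want <) — does not hold.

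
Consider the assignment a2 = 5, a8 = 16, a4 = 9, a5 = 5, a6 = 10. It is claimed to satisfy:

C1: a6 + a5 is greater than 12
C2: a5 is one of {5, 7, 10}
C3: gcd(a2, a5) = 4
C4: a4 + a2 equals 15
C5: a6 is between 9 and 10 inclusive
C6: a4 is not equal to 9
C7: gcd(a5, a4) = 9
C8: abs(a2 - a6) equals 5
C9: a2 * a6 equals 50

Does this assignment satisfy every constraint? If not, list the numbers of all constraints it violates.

C1: a6 + a5 = 10 + 5 = 15; 15 > 12 — holds.
C2: a5 = 5 is in {5, 7, 10} — holds.
C3: gcd(5, 5) = 5, not 4 — does not hold.
C4: a4 + a2 = 9 + 5 = 14, not 15 — does not hold.
C5: a6 = 10 lies in [9, 10] — holds.
C6: a4 = 9, but 9 is required to differ — does not hold.
C7: gcd(5, 9) = 1, not 9 — does not hold.
C8: abs(5 - 10) = 5 — holds.
C9: a2 * a6 = 5 * 10 = 50 — holds.

No — constraints 3, 4, 6, and 7 are not satisfied.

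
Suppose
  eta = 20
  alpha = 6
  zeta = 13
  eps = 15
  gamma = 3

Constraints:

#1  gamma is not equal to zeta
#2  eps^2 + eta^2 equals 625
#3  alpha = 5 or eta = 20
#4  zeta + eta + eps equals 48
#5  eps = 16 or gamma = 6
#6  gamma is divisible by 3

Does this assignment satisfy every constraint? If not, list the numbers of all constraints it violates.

No — constraint 5 is not satisfied.

#1 gamma = 3, zeta = 13; distinct — holds.
#2 eps^2 + eta^2 = 15^2 + 20^2 = 225 + 400 = 625 — holds.
#3 alpha = 6 ≠ 5, but eta = 20 = 20 (second disjunct) — holds.
#4 zeta + eta + eps = 13 + 20 + 15 = 48 — holds.
#5 eps = 15 ≠ 16 and gamma = 3 ≠ 6; both disjuncts false — fails.
#6 3 / 3 = 1, so 3 divides 3 — holds.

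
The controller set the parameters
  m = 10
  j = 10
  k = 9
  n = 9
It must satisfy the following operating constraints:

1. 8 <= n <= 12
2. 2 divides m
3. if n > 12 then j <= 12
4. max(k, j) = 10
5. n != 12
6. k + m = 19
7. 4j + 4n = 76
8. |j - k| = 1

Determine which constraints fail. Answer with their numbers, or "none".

1. n = 9 lies in [8, 12] — holds.
2. 10 / 2 = 5, so 2 divides 10 — holds.
3. n = 9, not > 12; antecedent false, conditional vacuously true — holds.
4. max(9, 10) = 10 — holds.
5. n = 9, and 9 ≠ 12 — holds.
6. k + m = 9 + 10 = 19 — holds.
7. 4j + 4n = 4(10) + 4(9) = 76 — holds.
8. |10 - 9| = 1 — holds.

All constraints are satisfied.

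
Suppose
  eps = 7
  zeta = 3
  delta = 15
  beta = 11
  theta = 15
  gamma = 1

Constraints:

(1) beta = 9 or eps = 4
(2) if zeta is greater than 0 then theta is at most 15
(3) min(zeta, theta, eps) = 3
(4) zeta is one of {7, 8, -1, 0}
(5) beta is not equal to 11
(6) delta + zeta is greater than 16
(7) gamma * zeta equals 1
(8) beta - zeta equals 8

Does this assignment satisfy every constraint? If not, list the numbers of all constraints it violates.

The assignment fails constraints 1, 4, 5, 7.

(1) beta = 11 ≠ 9 and eps = 7 ≠ 4; both disjuncts false  no
(2) zeta = 3 > 0, so we need theta ≤ 15; theta = 15 ≤ 15  yes
(3) min(3, 15, 7) = 3  yes
(4) zeta = 3 is not in {7, 8, -1, 0}  no
(5) beta = 11, but 11 is required to differ  no
(6) delta + zeta = 15 + 3 = 18; 18 > 16  yes
(7) gamma * zeta = 1 * 3 = 3, not 1  no
(8) beta - zeta = 11 - 3 = 8  yes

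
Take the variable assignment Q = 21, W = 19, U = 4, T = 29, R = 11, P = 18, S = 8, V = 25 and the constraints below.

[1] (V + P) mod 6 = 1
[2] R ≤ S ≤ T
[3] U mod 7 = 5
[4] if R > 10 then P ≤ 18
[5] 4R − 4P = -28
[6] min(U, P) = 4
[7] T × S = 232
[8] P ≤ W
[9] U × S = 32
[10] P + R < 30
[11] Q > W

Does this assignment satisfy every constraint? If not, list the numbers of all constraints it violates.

[1] V + P = 43; 43 mod 6 = 1  OK
[2] values 11, 8, 29; R = 11 is not ≤ S = 8  FAIL
[3] 4 mod 7 = 4, not 5  FAIL
[4] R = 11 > 10, so we need P ≤ 18; P = 18 ≤ 18  OK
[5] 4R − 4P = 4(11) − 4(18) = -28  OK
[6] min(4, 18) = 4  OK
[7] T × S = 29 × 8 = 232  OK
[8] P = 18, W = 19; 18 ≤ 19  OK
[9] U × S = 4 × 8 = 32  OK
[10] P + R = 18 + 11 = 29; 29 < 30  OK
[11] Q = 21, W = 19; 21 > 19  OK

Violated: 2, 3.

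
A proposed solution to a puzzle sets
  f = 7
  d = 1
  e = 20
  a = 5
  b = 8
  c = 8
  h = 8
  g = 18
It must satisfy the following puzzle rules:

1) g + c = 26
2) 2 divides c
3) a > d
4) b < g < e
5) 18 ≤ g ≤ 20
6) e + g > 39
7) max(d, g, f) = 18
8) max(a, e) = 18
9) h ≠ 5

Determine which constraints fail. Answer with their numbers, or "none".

The assignment fails constraints 6 and 8.

1) g + c = 18 + 8 = 26 — OK.
2) 8 / 2 = 4, so 2 divides 8 — OK.
3) a = 5, d = 1; 5 > 1 — OK.
4) values 8 < 18 < 20 — OK.
5) g = 18 lies in [18, 20] — OK.
6) e + g = 20 + 18 = 38; 38 ≤ 39, bound 39 not met — violated.
7) max(1, 18, 7) = 18 — OK.
8) max(5, 20) = 20, not 18 — violated.
9) h = 8, and 8 ≠ 5 — OK.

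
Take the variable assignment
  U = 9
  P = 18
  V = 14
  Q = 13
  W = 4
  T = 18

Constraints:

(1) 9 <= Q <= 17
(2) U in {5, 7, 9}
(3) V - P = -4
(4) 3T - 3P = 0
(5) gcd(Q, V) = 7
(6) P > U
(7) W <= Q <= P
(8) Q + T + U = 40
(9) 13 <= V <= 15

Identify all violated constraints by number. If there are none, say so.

No — constraint 5 is not satisfied.

(1) Q = 13 lies in [9, 17] — satisfied.
(2) U = 9 is in {5, 7, 9} — satisfied.
(3) V - P = 14 - 18 = -4 — satisfied.
(4) 3T - 3P = 3(18) - 3(18) = 0 — satisfied.
(5) gcd(13, 14) = 1, not 7 — violated.
(6) P = 18, U = 9; 18 > 9 — satisfied.
(7) values 4 <= 13 <= 18 — satisfied.
(8) Q + T + U = 13 + 18 + 9 = 40 — satisfied.
(9) V = 14 lies in [13, 15] — satisfied.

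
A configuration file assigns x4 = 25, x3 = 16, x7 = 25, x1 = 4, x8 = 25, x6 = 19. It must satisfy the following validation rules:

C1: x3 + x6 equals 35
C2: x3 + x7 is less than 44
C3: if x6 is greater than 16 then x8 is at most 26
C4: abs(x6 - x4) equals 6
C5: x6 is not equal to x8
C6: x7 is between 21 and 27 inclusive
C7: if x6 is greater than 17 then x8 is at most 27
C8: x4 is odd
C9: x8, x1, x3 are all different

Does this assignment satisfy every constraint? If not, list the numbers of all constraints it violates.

C1: x3 + x6 = 16 + 19 = 35  ✓
C2: x3 + x7 = 16 + 25 = 41; 41 < 44  ✓
C3: x6 = 19 > 16, so we need x8 ≤ 26; x8 = 25 ≤ 26  ✓
C4: abs(19 - 25) = 6  ✓
C5: x6 = 19, x8 = 25; distinct  ✓
C6: x7 = 25 lies in [21, 27]  ✓
C7: x6 = 19 > 17, so we need x8 ≤ 27; x8 = 25 ≤ 27  ✓
C8: x4 = 25 is odd  ✓
C9: values 25, 4, 16 are pairwise distinct  ✓

None — every constraint holds.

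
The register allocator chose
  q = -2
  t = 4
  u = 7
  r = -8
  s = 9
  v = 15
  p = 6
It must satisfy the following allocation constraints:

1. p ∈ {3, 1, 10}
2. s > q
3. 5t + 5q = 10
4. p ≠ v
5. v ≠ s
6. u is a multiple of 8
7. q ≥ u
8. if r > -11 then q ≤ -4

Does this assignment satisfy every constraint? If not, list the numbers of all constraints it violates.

1. p = 6 is not in {3, 1, 10} — fails.
2. s = 9, q = -2; 9 > -2 — holds.
3. 5t + 5q = 5(4) + 5(-2) = 10 — holds.
4. p = 6, v = 15; distinct — holds.
5. v = 15, s = 9; distinct — holds.
6. 7 = 8×0 + 7, so 8 does not divide 7 — fails.
7. q = -2, u = 7; -2 < 7 (want ≥) — fails.
8. r = -8 > -11, so we need q ≤ -4; but q = -2 > -4 — fails.

No — constraints 1, 6, 7, and 8 are not satisfied.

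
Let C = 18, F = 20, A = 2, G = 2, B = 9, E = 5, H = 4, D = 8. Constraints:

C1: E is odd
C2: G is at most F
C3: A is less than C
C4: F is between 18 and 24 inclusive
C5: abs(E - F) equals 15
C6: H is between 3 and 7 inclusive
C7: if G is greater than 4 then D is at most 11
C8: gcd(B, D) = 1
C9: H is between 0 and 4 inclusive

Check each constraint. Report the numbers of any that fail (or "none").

C1: E = 5 is odd — satisfied.
C2: G = 2, F = 20; 2 ≤ 20 — satisfied.
C3: A = 2, C = 18; 2 < 18 — satisfied.
C4: F = 20 lies in [18, 24] — satisfied.
C5: abs(5 - 20) = 15 — satisfied.
C6: H = 4 lies in [3, 7] — satisfied.
C7: G = 2, not > 4; antecedent false, conditional vacuously true — satisfied.
C8: gcd(9, 8) = 1 — satisfied.
C9: H = 4 lies in [0, 4] — satisfied.

None — every constraint holds.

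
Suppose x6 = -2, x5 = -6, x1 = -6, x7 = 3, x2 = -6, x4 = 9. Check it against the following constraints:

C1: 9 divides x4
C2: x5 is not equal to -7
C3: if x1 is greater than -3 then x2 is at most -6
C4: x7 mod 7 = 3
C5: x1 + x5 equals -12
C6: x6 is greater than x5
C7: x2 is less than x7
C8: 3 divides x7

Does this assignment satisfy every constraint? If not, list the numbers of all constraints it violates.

C1: 9 / 9 = 1, so 9 divides 9  true
C2: x5 = -6, and -6 ≠ -7  true
C3: x1 = -6, not > -3; antecedent false, conditional vacuously true  true
C4: 3 mod 7 = 3  true
C5: x1 + x5 = -6 + (-6) = -12  true
C6: x6 = -2, x5 = -6; -2 > -6  true
C7: x2 = -6, x7 = 3; -6 < 3  true
C8: 3 / 3 = 1, so 3 divides 3  true

No violations.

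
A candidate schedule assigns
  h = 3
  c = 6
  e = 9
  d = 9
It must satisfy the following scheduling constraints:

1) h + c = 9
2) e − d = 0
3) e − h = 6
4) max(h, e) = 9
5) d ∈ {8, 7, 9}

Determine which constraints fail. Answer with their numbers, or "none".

1) h + c = 3 + 6 = 9 — holds.
2) e − d = 9 − 9 = 0 — holds.
3) e − h = 9 − 3 = 6 — holds.
4) max(3, 9) = 9 — holds.
5) d = 9 is in {8, 7, 9} — holds.

All constraints are satisfied.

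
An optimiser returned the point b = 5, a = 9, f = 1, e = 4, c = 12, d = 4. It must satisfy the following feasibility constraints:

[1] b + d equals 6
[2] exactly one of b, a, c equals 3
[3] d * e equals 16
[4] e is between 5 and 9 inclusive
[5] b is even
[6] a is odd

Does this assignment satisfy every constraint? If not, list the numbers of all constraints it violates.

[1] b + d = 5 + 4 = 9, not 6 — does not hold.
[2] b=5, a=9, c=12; 0 of them equal 3, not exactly one — does not hold.
[3] d * e = 4 * 4 = 16 — holds.
[4] e = 4 is outside [5, 9] — does not hold.
[5] b = 5 is odd — does not hold.
[6] a = 9 is odd — holds.

Violated: 1, 2, 4, 5.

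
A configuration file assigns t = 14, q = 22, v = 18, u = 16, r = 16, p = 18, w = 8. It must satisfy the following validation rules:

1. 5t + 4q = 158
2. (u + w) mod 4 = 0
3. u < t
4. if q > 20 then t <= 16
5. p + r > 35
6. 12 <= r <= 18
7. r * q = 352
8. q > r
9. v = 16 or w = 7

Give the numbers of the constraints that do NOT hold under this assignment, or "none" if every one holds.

Constraints 3, 5, and 9 are violated.

1. 5t + 4q = 5(14) + 4(22) = 158 — satisfied.
2. u + w = 24; 24 mod 4 = 0 — satisfied.
3. u = 16, t = 14; 16 ≥ 14 (want <) — violated.
4. q = 22 > 20, so we need t ≤ 16; t = 14 ≤ 16 — satisfied.
5. p + r = 18 + 16 = 34; 34 ≤ 35, bound 35 not met — violated.
6. r = 16 lies in [12, 18] — satisfied.
7. r * q = 16 * 22 = 352 — satisfied.
8. q = 22, r = 16; 22 > 16 — satisfied.
9. v = 18 ≠ 16 and w = 8 ≠ 7; both disjuncts false — violated.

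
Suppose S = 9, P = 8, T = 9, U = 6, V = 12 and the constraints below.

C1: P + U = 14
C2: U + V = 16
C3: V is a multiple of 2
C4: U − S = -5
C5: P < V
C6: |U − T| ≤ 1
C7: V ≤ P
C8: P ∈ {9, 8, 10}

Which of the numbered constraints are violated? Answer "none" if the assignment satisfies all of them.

C1: P + U = 8 + 6 = 14 — holds.
C2: U + V = 6 + 12 = 18, not 16 — fails.
C3: 12 / 2 = 6, so 2 divides 12 — holds.
C4: U − S = 6 − 9 = -3, not -5 — fails.
C5: P = 8, V = 12; 8 < 12 — holds.
C6: |6 − 9| = 3; 3 > 1, exceeds bound 1 — fails.
C7: V = 12, P = 8; 12 > 8 (want ≤) — fails.
C8: P = 8 is in {9, 8, 10} — holds.

Violated: 2, 4, 6, and 7.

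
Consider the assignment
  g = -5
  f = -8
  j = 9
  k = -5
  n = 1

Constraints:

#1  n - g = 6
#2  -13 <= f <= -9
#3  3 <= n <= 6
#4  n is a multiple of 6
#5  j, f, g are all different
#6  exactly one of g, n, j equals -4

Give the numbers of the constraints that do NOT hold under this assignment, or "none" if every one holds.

The assignment fails constraints 2, 3, 4, and 6.

#1 n - g = 1 - (-5) = 6 — holds.
#2 f = -8 is outside [-13, -9] — fails.
#3 n = 1 is outside [3, 6] — fails.
#4 1 = 6*0 + 1, so 6 does not divide 1 — fails.
#5 values 9, -8, -5 are pairwise distinct — holds.
#6 g=-5, n=1, j=9; 0 of them equal -4, not exactly one — fails.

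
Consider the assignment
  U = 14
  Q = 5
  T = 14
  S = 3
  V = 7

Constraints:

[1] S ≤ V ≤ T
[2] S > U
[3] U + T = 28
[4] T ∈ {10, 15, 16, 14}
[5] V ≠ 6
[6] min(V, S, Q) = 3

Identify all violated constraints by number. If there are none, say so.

Violated: 2.

[1] values 3 ≤ 7 ≤ 14 — holds.
[2] S = 3, U = 14; 3 ≤ 14 (want >) — does not hold.
[3] U + T = 14 + 14 = 28 — holds.
[4] T = 14 is in {10, 15, 16, 14} — holds.
[5] V = 7, and 7 ≠ 6 — holds.
[6] min(7, 3, 5) = 3 — holds.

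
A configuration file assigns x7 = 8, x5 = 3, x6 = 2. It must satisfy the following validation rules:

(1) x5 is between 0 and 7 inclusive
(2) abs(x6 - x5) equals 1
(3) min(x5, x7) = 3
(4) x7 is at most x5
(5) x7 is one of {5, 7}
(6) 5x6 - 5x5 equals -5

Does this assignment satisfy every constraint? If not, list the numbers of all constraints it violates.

(1) x5 = 3 lies in [0, 7] — holds.
(2) abs(2 - 3) = 1 — holds.
(3) min(3, 8) = 3 — holds.
(4) x7 = 8, x5 = 3; 8 > 3 (want ≤) — does not hold.
(5) x7 = 8 is not in {5, 7} — does not hold.
(6) 5x6 - 5x5 = 5(2) - 5(3) = -5 — holds.

Constraints 4, 5 do not hold.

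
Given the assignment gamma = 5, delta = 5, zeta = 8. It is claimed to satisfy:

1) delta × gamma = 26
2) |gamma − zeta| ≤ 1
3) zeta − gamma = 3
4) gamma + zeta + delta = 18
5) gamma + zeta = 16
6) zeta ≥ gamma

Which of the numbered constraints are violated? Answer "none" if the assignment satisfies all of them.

1) delta × gamma = 5 × 5 = 25, not 26  ✗
2) |5 − 8| = 3; 3 > 1, exceeds bound 1  ✗
3) zeta − gamma = 8 − 5 = 3  ✓
4) gamma + zeta + delta = 5 + 8 + 5 = 18  ✓
5) gamma + zeta = 5 + 8 = 13, not 16  ✗
6) zeta = 8, gamma = 5; 8 ≥ 5  ✓

Violated: 1, 2, 5.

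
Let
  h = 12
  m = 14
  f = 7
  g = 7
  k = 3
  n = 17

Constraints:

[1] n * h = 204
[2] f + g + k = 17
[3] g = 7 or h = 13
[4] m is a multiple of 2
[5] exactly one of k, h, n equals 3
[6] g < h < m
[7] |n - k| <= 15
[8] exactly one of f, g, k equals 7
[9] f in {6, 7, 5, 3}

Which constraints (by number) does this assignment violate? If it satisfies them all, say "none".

Constraint 8 is violated.

[1] n * h = 17 * 12 = 204 — satisfied.
[2] f + g + k = 7 + 7 + 3 = 17 — satisfied.
[3] g = 7 = 7 (first disjunct) — satisfied.
[4] 14 / 2 = 7, so 2 divides 14 — satisfied.
[5] k=3, h=12, n=17; 1 of them equals 3 — satisfied.
[6] values 7 < 12 < 14 — satisfied.
[7] |17 - 3| = 14; 14 ≤ 15 — satisfied.
[8] f=7, g=7, k=3; 2 of them equal 7, not exactly one — violated.
[9] f = 7 is in {6, 7, 5, 3} — satisfied.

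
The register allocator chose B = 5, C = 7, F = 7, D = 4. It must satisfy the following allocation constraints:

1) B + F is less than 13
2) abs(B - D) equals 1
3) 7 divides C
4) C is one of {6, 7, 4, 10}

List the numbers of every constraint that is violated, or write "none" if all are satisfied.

None — every constraint holds.

1) B + F = 5 + 7 = 12; 12 < 13  ✓
2) abs(5 - 4) = 1  ✓
3) 7 / 7 = 1, so 7 divides 7  ✓
4) C = 7 is in {6, 7, 4, 10}  ✓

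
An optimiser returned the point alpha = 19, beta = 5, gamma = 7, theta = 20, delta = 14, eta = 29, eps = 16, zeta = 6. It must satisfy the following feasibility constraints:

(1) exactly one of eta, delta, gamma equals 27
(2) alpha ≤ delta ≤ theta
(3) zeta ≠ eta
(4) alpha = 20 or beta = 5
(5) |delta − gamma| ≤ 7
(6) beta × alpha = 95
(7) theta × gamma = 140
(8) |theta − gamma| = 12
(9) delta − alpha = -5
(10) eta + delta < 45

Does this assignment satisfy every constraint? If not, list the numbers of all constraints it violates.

(1) eta=29, delta=14, gamma=7; 0 of them equal 27, not exactly one — violated.
(2) values 19, 14, 20; alpha = 19 is not ≤ delta = 14 — violated.
(3) zeta = 6, eta = 29; distinct — satisfied.
(4) alpha = 19 ≠ 20, but beta = 5 = 5 (second disjunct) — satisfied.
(5) |14 − 7| = 7; 7 ≤ 7 — satisfied.
(6) beta × alpha = 5 × 19 = 95 — satisfied.
(7) theta × gamma = 20 × 7 = 140 — satisfied.
(8) |20 − 7| = 13, not 12 — violated.
(9) delta − alpha = 14 − 19 = -5 — satisfied.
(10) eta + delta = 29 + 14 = 43; 43 < 45 — satisfied.

The assignment fails constraints 1, 2, 8.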